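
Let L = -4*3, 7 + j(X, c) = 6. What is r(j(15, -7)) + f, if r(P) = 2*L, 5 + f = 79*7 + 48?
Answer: 572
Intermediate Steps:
j(X, c) = -1 (j(X, c) = -7 + 6 = -1)
L = -12
f = 596 (f = -5 + (79*7 + 48) = -5 + (553 + 48) = -5 + 601 = 596)
r(P) = -24 (r(P) = 2*(-12) = -24)
r(j(15, -7)) + f = -24 + 596 = 572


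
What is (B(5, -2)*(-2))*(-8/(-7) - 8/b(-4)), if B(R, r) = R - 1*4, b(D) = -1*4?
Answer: -44/7 ≈ -6.2857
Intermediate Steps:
b(D) = -4
B(R, r) = -4 + R (B(R, r) = R - 4 = -4 + R)
(B(5, -2)*(-2))*(-8/(-7) - 8/b(-4)) = ((-4 + 5)*(-2))*(-8/(-7) - 8/(-4)) = (1*(-2))*(-8*(-1/7) - 8*(-1/4)) = -2*(8/7 + 2) = -2*22/7 = -44/7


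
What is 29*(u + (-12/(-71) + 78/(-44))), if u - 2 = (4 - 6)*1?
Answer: -72645/1562 ≈ -46.508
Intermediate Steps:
u = 0 (u = 2 + (4 - 6)*1 = 2 - 2*1 = 2 - 2 = 0)
29*(u + (-12/(-71) + 78/(-44))) = 29*(0 + (-12/(-71) + 78/(-44))) = 29*(0 + (-12*(-1/71) + 78*(-1/44))) = 29*(0 + (12/71 - 39/22)) = 29*(0 - 2505/1562) = 29*(-2505/1562) = -72645/1562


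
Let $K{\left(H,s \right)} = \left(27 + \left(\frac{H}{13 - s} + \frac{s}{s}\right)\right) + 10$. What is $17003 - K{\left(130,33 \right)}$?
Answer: $\frac{33943}{2} \approx 16972.0$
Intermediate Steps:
$K{\left(H,s \right)} = 38 + \frac{H}{13 - s}$ ($K{\left(H,s \right)} = \left(27 + \left(\frac{H}{13 - s} + 1\right)\right) + 10 = \left(27 + \left(1 + \frac{H}{13 - s}\right)\right) + 10 = \left(28 + \frac{H}{13 - s}\right) + 10 = 38 + \frac{H}{13 - s}$)
$17003 - K{\left(130,33 \right)} = 17003 - \frac{-494 - 130 + 38 \cdot 33}{-13 + 33} = 17003 - \frac{-494 - 130 + 1254}{20} = 17003 - \frac{1}{20} \cdot 630 = 17003 - \frac{63}{2} = \frac{33943}{2}$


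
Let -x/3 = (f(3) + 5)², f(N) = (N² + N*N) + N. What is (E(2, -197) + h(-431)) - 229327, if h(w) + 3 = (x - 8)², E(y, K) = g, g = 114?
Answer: 3916080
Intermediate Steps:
f(N) = N + 2*N² (f(N) = (N² + N²) + N = 2*N² + N = N + 2*N²)
x = -2028 (x = -3*(3*(1 + 2*3) + 5)² = -3*(3*(1 + 6) + 5)² = -3*(3*7 + 5)² = -3*(21 + 5)² = -3*26² = -3*676 = -2028)
E(y, K) = 114
h(w) = 4145293 (h(w) = -3 + (-2028 - 8)² = -3 + (-2036)² = -3 + 4145296 = 4145293)
(E(2, -197) + h(-431)) - 229327 = (114 + 4145293) - 229327 = 4145407 - 229327 = 3916080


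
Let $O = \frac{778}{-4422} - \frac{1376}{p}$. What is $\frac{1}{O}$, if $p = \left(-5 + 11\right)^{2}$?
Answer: $- \frac{6633}{254695} \approx -0.026043$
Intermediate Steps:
$p = 36$ ($p = 6^{2} = 36$)
$O = - \frac{254695}{6633}$ ($O = \frac{778}{-4422} - \frac{1376}{36} = 778 \left(- \frac{1}{4422}\right) - \frac{344}{9} = - \frac{389}{2211} - \frac{344}{9} = - \frac{254695}{6633} \approx -38.398$)
$\frac{1}{O} = \frac{1}{- \frac{254695}{6633}} = - \frac{6633}{254695}$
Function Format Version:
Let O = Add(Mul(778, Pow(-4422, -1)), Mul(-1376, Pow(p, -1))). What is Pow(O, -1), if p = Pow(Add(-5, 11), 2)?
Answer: Rational(-6633, 254695) ≈ -0.026043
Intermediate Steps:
p = 36 (p = Pow(6, 2) = 36)
O = Rational(-254695, 6633) (O = Add(Mul(778, Pow(-4422, -1)), Mul(-1376, Pow(36, -1))) = Add(Mul(778, Rational(-1, 4422)), Mul(-1376, Rational(1, 36))) = Add(Rational(-389, 2211), Rational(-344, 9)) = Rational(-254695, 6633) ≈ -38.398)
Pow(O, -1) = Pow(Rational(-254695, 6633), -1) = Rational(-6633, 254695)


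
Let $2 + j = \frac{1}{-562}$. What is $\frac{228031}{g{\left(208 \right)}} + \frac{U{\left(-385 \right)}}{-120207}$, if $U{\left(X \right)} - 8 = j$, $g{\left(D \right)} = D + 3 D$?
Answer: $\frac{7702467796841}{28103434944} \approx 274.08$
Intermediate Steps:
$j = - \frac{1125}{562}$ ($j = -2 + \frac{1}{-562} = -2 - \frac{1}{562} = - \frac{1125}{562} \approx -2.0018$)
$g{\left(D \right)} = 4 D$
$U{\left(X \right)} = \frac{3371}{562}$ ($U{\left(X \right)} = 8 - \frac{1125}{562} = \frac{3371}{562}$)
$\frac{228031}{g{\left(208 \right)}} + \frac{U{\left(-385 \right)}}{-120207} = \frac{228031}{4 \cdot 208} + \frac{3371}{562 \left(-120207\right)} = \frac{228031}{832} + \frac{3371}{562} \left(- \frac{1}{120207}\right) = 228031 \cdot \frac{1}{832} - \frac{3371}{67556334} = \frac{228031}{832} - \frac{3371}{67556334} = \frac{7702467796841}{28103434944}$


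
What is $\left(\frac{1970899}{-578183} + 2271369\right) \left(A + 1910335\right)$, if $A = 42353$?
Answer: $\frac{2564396750918336064}{578183} \approx 4.4353 \cdot 10^{12}$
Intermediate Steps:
$\left(\frac{1970899}{-578183} + 2271369\right) \left(A + 1910335\right) = \left(\frac{1970899}{-578183} + 2271369\right) \left(42353 + 1910335\right) = \left(1970899 \left(- \frac{1}{578183}\right) + 2271369\right) 1952688 = \left(- \frac{1970899}{578183} + 2271369\right) 1952688 = \frac{1313264971628}{578183} \cdot 1952688 = \frac{2564396750918336064}{578183}$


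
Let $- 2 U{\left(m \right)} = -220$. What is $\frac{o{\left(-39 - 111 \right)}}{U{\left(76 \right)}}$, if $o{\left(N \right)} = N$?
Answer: $- \frac{15}{11} \approx -1.3636$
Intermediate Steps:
$U{\left(m \right)} = 110$ ($U{\left(m \right)} = \left(- \frac{1}{2}\right) \left(-220\right) = 110$)
$\frac{o{\left(-39 - 111 \right)}}{U{\left(76 \right)}} = \frac{-39 - 111}{110} = \left(-39 - 111\right) \frac{1}{110} = \left(-150\right) \frac{1}{110} = - \frac{15}{11}$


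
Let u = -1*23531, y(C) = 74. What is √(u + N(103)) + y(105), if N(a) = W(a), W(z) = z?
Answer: 74 + 2*I*√5857 ≈ 74.0 + 153.06*I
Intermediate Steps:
u = -23531
N(a) = a
√(u + N(103)) + y(105) = √(-23531 + 103) + 74 = √(-23428) + 74 = 2*I*√5857 + 74 = 74 + 2*I*√5857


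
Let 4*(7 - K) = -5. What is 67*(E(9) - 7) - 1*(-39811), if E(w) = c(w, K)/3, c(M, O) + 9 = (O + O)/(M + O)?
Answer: 2702203/69 ≈ 39162.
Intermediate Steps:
K = 33/4 (K = 7 - ¼*(-5) = 7 + 5/4 = 33/4 ≈ 8.2500)
c(M, O) = -9 + 2*O/(M + O) (c(M, O) = -9 + (O + O)/(M + O) = -9 + (2*O)/(M + O) = -9 + 2*O/(M + O))
E(w) = (-231/4 - 9*w)/(3*(33/4 + w)) (E(w) = ((-9*w - 7*33/4)/(w + 33/4))/3 = ((-9*w - 231/4)/(33/4 + w))*(⅓) = ((-231/4 - 9*w)/(33/4 + w))*(⅓) = (-231/4 - 9*w)/(3*(33/4 + w)))
67*(E(9) - 7) - 1*(-39811) = 67*((-77 - 12*9)/(33 + 4*9) - 7) - 1*(-39811) = 67*((-77 - 108)/(33 + 36) - 7) + 39811 = 67*(-185/69 - 7) + 39811 = 67*(-668/69) + 39811 = -44756/69 + 39811 = 2702203/69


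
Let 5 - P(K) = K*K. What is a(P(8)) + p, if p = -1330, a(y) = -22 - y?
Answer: -1293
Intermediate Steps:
P(K) = 5 - K**2 (P(K) = 5 - K*K = 5 - K**2)
a(P(8)) + p = (-22 - (5 - 1*8**2)) - 1330 = (-22 - (5 - 1*64)) - 1330 = (-22 - (5 - 64)) - 1330 = (-22 - 1*(-59)) - 1330 = (-22 + 59) - 1330 = 37 - 1330 = -1293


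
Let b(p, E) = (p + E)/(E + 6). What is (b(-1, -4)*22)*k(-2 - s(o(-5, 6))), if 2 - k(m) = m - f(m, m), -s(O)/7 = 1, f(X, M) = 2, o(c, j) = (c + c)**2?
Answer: 55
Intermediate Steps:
o(c, j) = 4*c**2 (o(c, j) = (2*c)**2 = 4*c**2)
s(O) = -7 (s(O) = -7*1 = -7)
b(p, E) = (E + p)/(6 + E)
k(m) = 4 - m (k(m) = 2 - (m - 1*2) = 2 - (m - 2) = 2 - (-2 + m) = 2 + (2 - m) = 4 - m)
(b(-1, -4)*22)*k(-2 - s(o(-5, 6))) = (((-4 - 1)/(6 - 4))*22)*(4 - (-2 - 1*(-7))) = ((-5/2)*22)*(4 - (-2 + 7)) = (((1/2)*(-5))*22)*(4 - 1*5) = (-5/2*22)*(4 - 5) = -55*(-1) = 55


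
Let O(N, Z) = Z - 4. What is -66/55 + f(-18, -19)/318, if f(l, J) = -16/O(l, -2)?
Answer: -2842/2385 ≈ -1.1916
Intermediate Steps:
O(N, Z) = -4 + Z
f(l, J) = 8/3 (f(l, J) = -16/(-4 - 2) = -16/(-6) = -16*(-⅙) = 8/3)
-66/55 + f(-18, -19)/318 = -66/55 + (8/3)/318 = -66*1/55 + (8/3)*(1/318) = -6/5 + 4/477 = -2842/2385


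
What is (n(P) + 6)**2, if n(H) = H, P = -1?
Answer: 25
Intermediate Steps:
(n(P) + 6)**2 = (-1 + 6)**2 = 5**2 = 25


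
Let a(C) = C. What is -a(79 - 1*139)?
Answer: 60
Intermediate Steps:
-a(79 - 1*139) = -(79 - 1*139) = -(79 - 139) = -1*(-60) = 60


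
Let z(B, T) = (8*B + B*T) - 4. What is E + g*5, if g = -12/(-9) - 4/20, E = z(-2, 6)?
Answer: -79/3 ≈ -26.333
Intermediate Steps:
z(B, T) = -4 + 8*B + B*T
E = -32 (E = -4 + 8*(-2) - 2*6 = -4 - 16 - 12 = -32)
g = 17/15 (g = -12*(-⅑) - 4*1/20 = 4/3 - ⅕ = 17/15 ≈ 1.1333)
E + g*5 = -32 + (17/15)*5 = -32 + 17/3 = -79/3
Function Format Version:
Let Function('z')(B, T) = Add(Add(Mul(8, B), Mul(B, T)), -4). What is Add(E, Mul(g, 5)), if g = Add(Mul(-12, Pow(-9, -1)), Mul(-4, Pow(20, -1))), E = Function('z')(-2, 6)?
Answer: Rational(-79, 3) ≈ -26.333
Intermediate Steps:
Function('z')(B, T) = Add(-4, Mul(8, B), Mul(B, T))
E = -32 (E = Add(-4, Mul(8, -2), Mul(-2, 6)) = Add(-4, -16, -12) = -32)
g = Rational(17, 15) (g = Add(Mul(-12, Rational(-1, 9)), Mul(-4, Rational(1, 20))) = Add(Rational(4, 3), Rational(-1, 5)) = Rational(17, 15) ≈ 1.1333)
Add(E, Mul(g, 5)) = Add(-32, Mul(Rational(17, 15), 5)) = Add(-32, Rational(17, 3)) = Rational(-79, 3)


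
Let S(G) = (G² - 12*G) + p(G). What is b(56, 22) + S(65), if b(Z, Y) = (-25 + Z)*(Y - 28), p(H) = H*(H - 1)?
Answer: 7419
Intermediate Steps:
p(H) = H*(-1 + H)
S(G) = G² - 12*G + G*(-1 + G) (S(G) = (G² - 12*G) + G*(-1 + G) = G² - 12*G + G*(-1 + G))
b(Z, Y) = (-28 + Y)*(-25 + Z) (b(Z, Y) = (-25 + Z)*(-28 + Y) = (-28 + Y)*(-25 + Z))
b(56, 22) + S(65) = (700 - 28*56 - 25*22 + 22*56) + 65*(-13 + 2*65) = (700 - 1568 - 550 + 1232) + 65*(-13 + 130) = -186 + 65*117 = -186 + 7605 = 7419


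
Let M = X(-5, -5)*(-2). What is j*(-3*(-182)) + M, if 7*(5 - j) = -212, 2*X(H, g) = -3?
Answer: 19269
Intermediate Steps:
X(H, g) = -3/2 (X(H, g) = (1/2)*(-3) = -3/2)
j = 247/7 (j = 5 - 1/7*(-212) = 5 + 212/7 = 247/7 ≈ 35.286)
M = 3 (M = -3/2*(-2) = 3)
j*(-3*(-182)) + M = 247*(-3*(-182))/7 + 3 = (247/7)*546 + 3 = 19266 + 3 = 19269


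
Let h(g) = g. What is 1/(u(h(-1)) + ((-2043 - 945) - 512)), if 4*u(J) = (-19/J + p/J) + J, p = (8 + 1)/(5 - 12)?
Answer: -28/97865 ≈ -0.00028611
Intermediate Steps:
p = -9/7 (p = 9/(-7) = 9*(-⅐) = -9/7 ≈ -1.2857)
u(J) = -71/(14*J) + J/4 (u(J) = ((-19/J - 9/(7*J)) + J)/4 = (-142/(7*J) + J)/4 = (J - 142/(7*J))/4 = -71/(14*J) + J/4)
1/(u(h(-1)) + ((-2043 - 945) - 512)) = 1/((-71/14/(-1) + (¼)*(-1)) + ((-2043 - 945) - 512)) = 1/((-71/14*(-1) - ¼) + (-2988 - 512)) = 1/((71/14 - ¼) - 3500) = 1/(135/28 - 3500) = 1/(-97865/28) = -28/97865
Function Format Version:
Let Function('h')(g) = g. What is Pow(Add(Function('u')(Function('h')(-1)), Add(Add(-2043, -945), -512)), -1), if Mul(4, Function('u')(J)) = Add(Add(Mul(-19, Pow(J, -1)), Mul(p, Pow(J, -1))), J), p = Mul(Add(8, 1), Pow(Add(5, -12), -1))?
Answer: Rational(-28, 97865) ≈ -0.00028611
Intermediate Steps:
p = Rational(-9, 7) (p = Mul(9, Pow(-7, -1)) = Mul(9, Rational(-1, 7)) = Rational(-9, 7) ≈ -1.2857)
Function('u')(J) = Add(Mul(Rational(-71, 14), Pow(J, -1)), Mul(Rational(1, 4), J)) (Function('u')(J) = Mul(Rational(1, 4), Add(Add(Mul(-19, Pow(J, -1)), Mul(Rational(-9, 7), Pow(J, -1))), J)) = Mul(Rational(1, 4), Add(Mul(Rational(-142, 7), Pow(J, -1)), J)) = Mul(Rational(1, 4), Add(J, Mul(Rational(-142, 7), Pow(J, -1)))) = Add(Mul(Rational(-71, 14), Pow(J, -1)), Mul(Rational(1, 4), J)))
Pow(Add(Function('u')(Function('h')(-1)), Add(Add(-2043, -945), -512)), -1) = Pow(Add(Add(Mul(Rational(-71, 14), Pow(-1, -1)), Mul(Rational(1, 4), -1)), Add(Add(-2043, -945), -512)), -1) = Pow(Add(Add(Mul(Rational(-71, 14), -1), Rational(-1, 4)), Add(-2988, -512)), -1) = Pow(Add(Add(Rational(71, 14), Rational(-1, 4)), -3500), -1) = Pow(Add(Rational(135, 28), -3500), -1) = Pow(Rational(-97865, 28), -1) = Rational(-28, 97865)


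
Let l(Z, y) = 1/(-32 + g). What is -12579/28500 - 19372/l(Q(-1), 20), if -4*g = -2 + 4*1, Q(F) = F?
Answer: 5981100807/9500 ≈ 6.2959e+5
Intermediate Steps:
g = -½ (g = -(-2 + 4*1)/4 = -(-2 + 4)/4 = -¼*2 = -½ ≈ -0.50000)
l(Z, y) = -2/65 (l(Z, y) = 1/(-32 - ½) = 1/(-65/2) = -2/65)
-12579/28500 - 19372/l(Q(-1), 20) = -12579/28500 - 19372/(-2/65) = -12579*1/28500 - 19372*(-65/2) = -4193/9500 + 629590 = 5981100807/9500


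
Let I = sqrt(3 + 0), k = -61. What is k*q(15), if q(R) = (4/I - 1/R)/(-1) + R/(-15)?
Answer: 854/15 + 244*sqrt(3)/3 ≈ 197.81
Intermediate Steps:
I = sqrt(3) ≈ 1.7320
q(R) = 1/R - 4*sqrt(3)/3 - R/15 (q(R) = (4/(sqrt(3)) - 1/R)/(-1) + R/(-15) = (4*(sqrt(3)/3) - 1/R)*(-1) + R*(-1/15) = (4*sqrt(3)/3 - 1/R)*(-1) - R/15 = (-1/R + 4*sqrt(3)/3)*(-1) - R/15 = (1/R - 4*sqrt(3)/3) - R/15 = 1/R - 4*sqrt(3)/3 - R/15)
k*q(15) = -61*(15 - 1*15*(15 + 20*sqrt(3)))/(15*15) = -61*(15 + (-225 - 300*sqrt(3)))/(15*15) = -61*(-210 - 300*sqrt(3))/(15*15) = -61*(-14/15 - 4*sqrt(3)/3) = 854/15 + 244*sqrt(3)/3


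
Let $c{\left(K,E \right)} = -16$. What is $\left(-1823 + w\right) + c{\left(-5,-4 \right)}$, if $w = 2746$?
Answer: $907$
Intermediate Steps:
$\left(-1823 + w\right) + c{\left(-5,-4 \right)} = \left(-1823 + 2746\right) - 16 = 923 - 16 = 907$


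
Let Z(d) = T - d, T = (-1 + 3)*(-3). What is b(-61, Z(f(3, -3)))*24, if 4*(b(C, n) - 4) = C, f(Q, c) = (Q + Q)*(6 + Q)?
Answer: -270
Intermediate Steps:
f(Q, c) = 2*Q*(6 + Q) (f(Q, c) = (2*Q)*(6 + Q) = 2*Q*(6 + Q))
T = -6 (T = 2*(-3) = -6)
Z(d) = -6 - d
b(C, n) = 4 + C/4
b(-61, Z(f(3, -3)))*24 = (4 + (¼)*(-61))*24 = (4 - 61/4)*24 = -45/4*24 = -270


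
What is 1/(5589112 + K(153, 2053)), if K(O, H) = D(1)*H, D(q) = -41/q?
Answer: 1/5504939 ≈ 1.8165e-7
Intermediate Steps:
K(O, H) = -41*H (K(O, H) = (-41/1)*H = (-41*1)*H = -41*H)
1/(5589112 + K(153, 2053)) = 1/(5589112 - 41*2053) = 1/(5589112 - 84173) = 1/5504939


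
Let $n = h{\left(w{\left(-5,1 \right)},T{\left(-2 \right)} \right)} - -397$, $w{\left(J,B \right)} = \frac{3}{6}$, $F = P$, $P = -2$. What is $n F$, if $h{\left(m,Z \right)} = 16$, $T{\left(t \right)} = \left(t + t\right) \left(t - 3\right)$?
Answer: $-826$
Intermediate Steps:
$F = -2$
$w{\left(J,B \right)} = \frac{1}{2}$ ($w{\left(J,B \right)} = 3 \cdot \frac{1}{6} = \frac{1}{2}$)
$T{\left(t \right)} = 2 t \left(-3 + t\right)$
$n = 413$ ($n = 16 - -397 = 16 + 397 = 413$)
$n F = 413 \left(-2\right) = -826$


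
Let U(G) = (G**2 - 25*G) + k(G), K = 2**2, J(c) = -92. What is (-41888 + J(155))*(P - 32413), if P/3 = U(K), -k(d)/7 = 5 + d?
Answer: 1379210920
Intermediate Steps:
K = 4
k(d) = -35 - 7*d (k(d) = -7*(5 + d) = -35 - 7*d)
U(G) = -35 + G**2 - 32*G (U(G) = (G**2 - 25*G) + (-35 - 7*G) = -35 + G**2 - 32*G)
P = -441 (P = 3*(-35 + 4**2 - 32*4) = 3*(-35 + 16 - 128) = 3*(-147) = -441)
(-41888 + J(155))*(P - 32413) = (-41888 - 92)*(-441 - 32413) = -41980*(-32854) = 1379210920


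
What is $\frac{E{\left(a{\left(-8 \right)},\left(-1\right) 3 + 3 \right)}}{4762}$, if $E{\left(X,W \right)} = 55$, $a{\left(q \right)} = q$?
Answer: $\frac{55}{4762} \approx 0.01155$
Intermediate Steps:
$\frac{E{\left(a{\left(-8 \right)},\left(-1\right) 3 + 3 \right)}}{4762} = \frac{55}{4762}$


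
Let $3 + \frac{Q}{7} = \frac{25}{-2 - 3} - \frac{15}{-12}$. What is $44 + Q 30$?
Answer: $- \frac{2747}{2} \approx -1373.5$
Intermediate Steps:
$Q = - \frac{189}{4}$ ($Q = -21 + 7 \left(\frac{25}{-2 - 3} - \frac{15}{-12}\right) = -21 + 7 \left(\frac{25}{-5} - - \frac{5}{4}\right) = -21 + 7 \left(25 \left(- \frac{1}{5}\right) + \frac{5}{4}\right) = -21 + 7 \left(-5 + \frac{5}{4}\right) = -21 + 7 \left(- \frac{15}{4}\right) = -21 - \frac{105}{4} = - \frac{189}{4} \approx -47.25$)
$44 + Q 30 = 44 - \frac{2835}{2} = - \frac{2747}{2}$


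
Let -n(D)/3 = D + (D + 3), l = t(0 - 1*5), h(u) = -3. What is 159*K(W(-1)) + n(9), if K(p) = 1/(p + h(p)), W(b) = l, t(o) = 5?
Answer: 33/2 ≈ 16.500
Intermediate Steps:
l = 5
W(b) = 5
n(D) = -9 - 6*D (n(D) = -3*(D + (D + 3)) = -3*(D + (3 + D)) = -3*(3 + 2*D) = -9 - 6*D)
K(p) = 1/(-3 + p) (K(p) = 1/(p - 3) = 1/(-3 + p))
159*K(W(-1)) + n(9) = 159/(-3 + 5) + (-9 - 6*9) = 159/2 + (-9 - 54) = 159*(1/2) - 63 = 159/2 - 63 = 33/2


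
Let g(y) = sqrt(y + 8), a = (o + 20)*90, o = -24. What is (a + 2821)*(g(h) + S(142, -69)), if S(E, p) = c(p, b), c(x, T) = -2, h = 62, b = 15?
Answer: -4922 + 2461*sqrt(70) ≈ 15668.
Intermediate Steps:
a = -360 (a = (-24 + 20)*90 = -4*90 = -360)
S(E, p) = -2
g(y) = sqrt(8 + y)
(a + 2821)*(g(h) + S(142, -69)) = (-360 + 2821)*(sqrt(8 + 62) - 2) = 2461*(sqrt(70) - 2) = 2461*(-2 + sqrt(70)) = -4922 + 2461*sqrt(70)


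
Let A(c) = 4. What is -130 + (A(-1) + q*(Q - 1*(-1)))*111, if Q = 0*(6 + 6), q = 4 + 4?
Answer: 1202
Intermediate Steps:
q = 8
Q = 0 (Q = 0*12 = 0)
-130 + (A(-1) + q*(Q - 1*(-1)))*111 = -130 + (4 + 8*(0 - 1*(-1)))*111 = -130 + (4 + 8*(0 + 1))*111 = -130 + (4 + 8*1)*111 = -130 + (4 + 8)*111 = -130 + 12*111 = -130 + 1332 = 1202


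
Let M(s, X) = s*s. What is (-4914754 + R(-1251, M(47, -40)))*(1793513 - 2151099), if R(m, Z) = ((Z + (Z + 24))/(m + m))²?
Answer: 2750404898848202018/1565001 ≈ 1.7574e+12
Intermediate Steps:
M(s, X) = s²
R(m, Z) = (24 + 2*Z)²/(4*m²) (R(m, Z) = ((Z + (24 + Z))/((2*m)))² = ((24 + 2*Z)*(1/(2*m)))² = ((24 + 2*Z)/(2*m))² = (24 + 2*Z)²/(4*m²))
(-4914754 + R(-1251, M(47, -40)))*(1793513 - 2151099) = (-4914754 + (12 + 47²)²/(-1251)²)*(1793513 - 2151099) = (-4914754 + (12 + 2209)²/1565001)*(-357586) = (-4914754 + (1/1565001)*2221²)*(-357586) = (-4914754 + (1/1565001)*4932841)*(-357586) = (-4914754 + 4932841/1565001)*(-357586) = -7691589991913/1565001*(-357586) = 2750404898848202018/1565001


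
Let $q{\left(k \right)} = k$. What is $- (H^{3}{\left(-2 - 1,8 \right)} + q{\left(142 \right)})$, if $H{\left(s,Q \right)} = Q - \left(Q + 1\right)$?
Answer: $-141$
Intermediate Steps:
$H{\left(s,Q \right)} = -1$ ($H{\left(s,Q \right)} = Q - \left(1 + Q\right) = -1$)
$- (H^{3}{\left(-2 - 1,8 \right)} + q{\left(142 \right)}) = - (\left(-1\right)^{3} + 142) = - (-1 + 142) = \left(-1\right) 141 = -141$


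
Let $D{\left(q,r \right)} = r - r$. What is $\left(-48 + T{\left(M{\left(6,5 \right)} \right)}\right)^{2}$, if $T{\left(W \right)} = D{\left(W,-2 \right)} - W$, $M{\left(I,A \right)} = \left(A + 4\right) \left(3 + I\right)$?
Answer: $16641$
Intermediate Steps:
$D{\left(q,r \right)} = 0$
$M{\left(I,A \right)} = \left(3 + I\right) \left(4 + A\right)$ ($M{\left(I,A \right)} = \left(4 + A\right) \left(3 + I\right) = \left(3 + I\right) \left(4 + A\right)$)
$T{\left(W \right)} = - W$ ($T{\left(W \right)} = 0 - W = - W$)
$\left(-48 + T{\left(M{\left(6,5 \right)} \right)}\right)^{2} = \left(-48 - \left(12 + 3 \cdot 5 + 4 \cdot 6 + 5 \cdot 6\right)\right)^{2} = \left(-48 - \left(12 + 15 + 24 + 30\right)\right)^{2} = \left(-48 - 81\right)^{2} = \left(-129\right)^{2} = 16641$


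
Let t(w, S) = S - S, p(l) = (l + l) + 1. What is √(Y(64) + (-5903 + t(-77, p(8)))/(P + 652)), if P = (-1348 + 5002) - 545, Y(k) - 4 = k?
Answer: √939667045/3761 ≈ 8.1505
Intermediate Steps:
Y(k) = 4 + k
p(l) = 1 + 2*l (p(l) = 2*l + 1 = 1 + 2*l)
P = 3109 (P = 3654 - 545 = 3109)
t(w, S) = 0
√(Y(64) + (-5903 + t(-77, p(8)))/(P + 652)) = √((4 + 64) + (-5903 + 0)/(3109 + 652)) = √(68 - 5903/3761) = √(249845/3761) = √939667045/3761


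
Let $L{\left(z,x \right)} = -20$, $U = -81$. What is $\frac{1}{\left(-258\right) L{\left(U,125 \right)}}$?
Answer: $\frac{1}{5160} \approx 0.0001938$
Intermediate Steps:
$\frac{1}{\left(-258\right) L{\left(U,125 \right)}} = \frac{1}{\left(-258\right) \left(-20\right)} = \frac{1}{5160}$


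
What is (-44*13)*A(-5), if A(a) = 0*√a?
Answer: 0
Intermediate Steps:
A(a) = 0
(-44*13)*A(-5) = -44*13*0 = -572*0 = 0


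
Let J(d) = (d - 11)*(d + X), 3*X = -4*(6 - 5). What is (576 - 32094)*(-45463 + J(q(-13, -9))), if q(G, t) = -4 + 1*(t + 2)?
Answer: 1424350950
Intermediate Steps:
X = -4/3 (X = (-4*(6 - 5))/3 = (-4*1)/3 = (⅓)*(-4) = -4/3 ≈ -1.3333)
q(G, t) = -2 + t (q(G, t) = -4 + 1*(2 + t) = -4 + (2 + t) = -2 + t)
J(d) = (-11 + d)*(-4/3 + d) (J(d) = (d - 11)*(d - 4/3) = (-11 + d)*(-4/3 + d))
(576 - 32094)*(-45463 + J(q(-13, -9))) = (576 - 32094)*(-45463 + (44/3 + (-2 - 9)² - 37*(-2 - 9)/3)) = -31518*(-45463 + (44/3 + (-11)² - 37/3*(-11))) = -31518*(-45463 + (44/3 + 121 + 407/3)) = -31518*(-45463 + 814/3) = -31518*(-135575/3) = 1424350950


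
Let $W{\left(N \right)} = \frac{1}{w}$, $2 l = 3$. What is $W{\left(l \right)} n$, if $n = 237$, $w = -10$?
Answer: $- \frac{237}{10} \approx -23.7$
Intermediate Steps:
$l = \frac{3}{2}$ ($l = \frac{1}{2} \cdot 3 = \frac{3}{2} \approx 1.5$)
$W{\left(N \right)} = - \frac{1}{10}$ ($W{\left(N \right)} = \frac{1}{-10} = - \frac{1}{10}$)
$W{\left(l \right)} n = \left(- \frac{1}{10}\right) 237 = - \frac{237}{10}$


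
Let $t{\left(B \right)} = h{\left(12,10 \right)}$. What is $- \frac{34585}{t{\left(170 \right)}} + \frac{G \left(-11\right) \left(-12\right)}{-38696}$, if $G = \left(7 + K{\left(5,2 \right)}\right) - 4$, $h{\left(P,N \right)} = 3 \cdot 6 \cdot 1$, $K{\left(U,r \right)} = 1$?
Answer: $- \frac{167288833}{87066} \approx -1921.4$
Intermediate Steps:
$h{\left(P,N \right)} = 18$ ($h{\left(P,N \right)} = 18 \cdot 1 = 18$)
$t{\left(B \right)} = 18$
$G = 4$ ($G = \left(7 + 1\right) - 4 = 8 - 4 = 4$)
$- \frac{34585}{t{\left(170 \right)}} + \frac{G \left(-11\right) \left(-12\right)}{-38696} = - \frac{34585}{18} + \frac{4 \left(-11\right) \left(-12\right)}{-38696} = \left(-34585\right) \frac{1}{18} + \left(-44\right) \left(-12\right) \left(- \frac{1}{38696}\right) = - \frac{34585}{18} + 528 \left(- \frac{1}{38696}\right) = - \frac{34585}{18} - \frac{66}{4837} = - \frac{167288833}{87066}$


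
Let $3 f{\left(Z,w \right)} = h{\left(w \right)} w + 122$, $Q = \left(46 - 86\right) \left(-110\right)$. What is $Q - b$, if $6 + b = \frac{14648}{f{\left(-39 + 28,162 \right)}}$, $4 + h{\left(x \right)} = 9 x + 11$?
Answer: $\frac{261542392}{59363} \approx 4405.8$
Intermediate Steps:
$h{\left(x \right)} = 7 + 9 x$ ($h{\left(x \right)} = -4 + \left(9 x + 11\right) = -4 + \left(11 + 9 x\right) = 7 + 9 x$)
$Q = 4400$ ($Q = \left(-40\right) \left(-110\right) = 4400$)
$f{\left(Z,w \right)} = \frac{122}{3} + \frac{w \left(7 + 9 w\right)}{3}$ ($f{\left(Z,w \right)} = \frac{\left(7 + 9 w\right) w + 122}{3} = \frac{w \left(7 + 9 w\right) + 122}{3} = \frac{122 + w \left(7 + 9 w\right)}{3} = \frac{122}{3} + \frac{w \left(7 + 9 w\right)}{3}$)
$b = - \frac{345192}{59363}$ ($b = -6 + \frac{14648}{\frac{122}{3} + \frac{1}{3} \cdot 162 \left(7 + 9 \cdot 162\right)} = -6 + \frac{14648}{\frac{122}{3} + \frac{1}{3} \cdot 162 \left(7 + 1458\right)} = -6 + \frac{14648}{\frac{122}{3} + \frac{1}{3} \cdot 162 \cdot 1465} = -6 + \frac{14648}{\frac{122}{3} + 79110} = -6 + \frac{14648}{\frac{237452}{3}} = -6 + 14648 \cdot \frac{3}{237452} = -6 + \frac{10986}{59363} = - \frac{345192}{59363} \approx -5.8149$)
$Q - b = 4400 - - \frac{345192}{59363} = 4400 + \frac{345192}{59363} = \frac{261542392}{59363}$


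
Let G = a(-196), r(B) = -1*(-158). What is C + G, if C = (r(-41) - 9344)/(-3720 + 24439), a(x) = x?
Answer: -4070110/20719 ≈ -196.44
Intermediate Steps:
r(B) = 158
G = -196
C = -9186/20719 (C = (158 - 9344)/(-3720 + 24439) = -9186/20719 ≈ -0.44336)
C + G = -9186/20719 - 196 = -4070110/20719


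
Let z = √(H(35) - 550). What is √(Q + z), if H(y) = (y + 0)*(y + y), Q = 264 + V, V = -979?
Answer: √(-715 + 10*√19) ≈ 25.912*I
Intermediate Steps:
Q = -715 (Q = 264 - 979 = -715)
H(y) = 2*y² (H(y) = y*(2*y) = 2*y²)
z = 10*√19 (z = √(2*35² - 550) = √(2*1225 - 550) = √(2450 - 550) = √1900 = 10*√19 ≈ 43.589)
√(Q + z) = √(-715 + 10*√19)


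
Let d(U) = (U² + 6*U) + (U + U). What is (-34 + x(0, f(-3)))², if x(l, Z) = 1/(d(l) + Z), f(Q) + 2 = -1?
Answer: 10609/9 ≈ 1178.8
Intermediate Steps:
d(U) = U² + 8*U (d(U) = (U² + 6*U) + 2*U = U² + 8*U)
f(Q) = -3 (f(Q) = -2 - 1 = -3)
x(l, Z) = 1/(Z + l*(8 + l)) (x(l, Z) = 1/(l*(8 + l) + Z) = 1/(Z + l*(8 + l)))
(-34 + x(0, f(-3)))² = (-34 + 1/(-3 + 0*(8 + 0)))² = (-34 + 1/(-3 + 0*8))² = (-34 + 1/(-3 + 0))² = (-34 + 1/(-3))² = (-34 - ⅓)² = (-103/3)² = 10609/9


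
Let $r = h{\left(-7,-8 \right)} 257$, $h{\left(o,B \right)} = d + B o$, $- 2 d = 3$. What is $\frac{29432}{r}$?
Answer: $\frac{58864}{28013} \approx 2.1013$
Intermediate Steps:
$d = - \frac{3}{2}$ ($d = \left(- \frac{1}{2}\right) 3 = - \frac{3}{2} \approx -1.5$)
$h{\left(o,B \right)} = - \frac{3}{2} + B o$
$r = \frac{28013}{2}$ ($r = \left(- \frac{3}{2} - -56\right) 257 = \left(- \frac{3}{2} + 56\right) 257 = \frac{109}{2} \cdot 257 = \frac{28013}{2} \approx 14007.0$)
$\frac{29432}{r} = \frac{29432}{\frac{28013}{2}} = 29432 \cdot \frac{2}{28013} = \frac{58864}{28013}$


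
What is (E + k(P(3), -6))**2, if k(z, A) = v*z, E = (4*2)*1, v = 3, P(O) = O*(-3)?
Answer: 361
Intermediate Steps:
P(O) = -3*O
E = 8 (E = 8*1 = 8)
k(z, A) = 3*z
(E + k(P(3), -6))**2 = (8 + 3*(-3*3))**2 = (8 + 3*(-9))**2 = (8 - 27)**2 = (-19)**2 = 361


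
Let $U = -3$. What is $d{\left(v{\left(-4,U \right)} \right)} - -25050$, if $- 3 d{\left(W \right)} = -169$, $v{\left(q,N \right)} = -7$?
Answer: $\frac{75319}{3} \approx 25106.0$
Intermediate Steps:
$d{\left(W \right)} = \frac{169}{3}$ ($d{\left(W \right)} = \left(- \frac{1}{3}\right) \left(-169\right) = \frac{169}{3}$)
$d{\left(v{\left(-4,U \right)} \right)} - -25050 = \frac{169}{3} - -25050 = \frac{169}{3} + 25050 = \frac{75319}{3}$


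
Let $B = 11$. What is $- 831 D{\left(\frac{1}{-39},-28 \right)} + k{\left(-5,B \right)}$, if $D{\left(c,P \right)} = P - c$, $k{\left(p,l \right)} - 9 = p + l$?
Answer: $\frac{302402}{13} \approx 23262.0$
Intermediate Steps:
$k{\left(p,l \right)} = 9 + l + p$ ($k{\left(p,l \right)} = 9 + \left(p + l\right) = 9 + \left(l + p\right) = 9 + l + p$)
$- 831 D{\left(\frac{1}{-39},-28 \right)} + k{\left(-5,B \right)} = - 831 \left(-28 - \frac{1}{-39}\right) + \left(9 + 11 - 5\right) = - 831 \left(-28 - - \frac{1}{39}\right) + 15 = - 831 \left(-28 + \frac{1}{39}\right) + 15 = \left(-831\right) \left(- \frac{1091}{39}\right) + 15 = \frac{302207}{13} + 15 = \frac{302402}{13}$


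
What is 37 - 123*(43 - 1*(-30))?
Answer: -8942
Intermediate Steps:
37 - 123*(43 - 1*(-30)) = 37 - 123*(43 + 30) = 37 - 123*73 = 37 - 8979 = -8942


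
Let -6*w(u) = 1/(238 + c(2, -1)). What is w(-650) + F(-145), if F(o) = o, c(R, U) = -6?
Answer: -201841/1392 ≈ -145.00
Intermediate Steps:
w(u) = -1/1392 (w(u) = -1/(6*(238 - 6)) = -⅙/232 = -⅙*1/232 = -1/1392)
w(-650) + F(-145) = -1/1392 - 145 = -201841/1392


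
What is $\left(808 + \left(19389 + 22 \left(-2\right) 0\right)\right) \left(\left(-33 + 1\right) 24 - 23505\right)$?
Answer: $-490241781$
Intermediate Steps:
$\left(808 + \left(19389 + 22 \left(-2\right) 0\right)\right) \left(\left(-33 + 1\right) 24 - 23505\right) = \left(808 + \left(19389 - 0\right)\right) \left(\left(-32\right) 24 - 23505\right) = \left(808 + \left(19389 + 0\right)\right) \left(-768 - 23505\right) = \left(808 + 19389\right) \left(-24273\right) = 20197 \left(-24273\right) = -490241781$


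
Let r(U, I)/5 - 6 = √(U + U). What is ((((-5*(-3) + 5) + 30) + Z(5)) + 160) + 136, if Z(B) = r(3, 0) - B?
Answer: 371 + 5*√6 ≈ 383.25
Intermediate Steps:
r(U, I) = 30 + 5*√2*√U (r(U, I) = 30 + 5*√(U + U) = 30 + 5*√(2*U) = 30 + 5*(√2*√U) = 30 + 5*√2*√U)
Z(B) = 30 - B + 5*√6 (Z(B) = (30 + 5*√2*√3) - B = (30 + 5*√6) - B = 30 - B + 5*√6)
((((-5*(-3) + 5) + 30) + Z(5)) + 160) + 136 = ((((-5*(-3) + 5) + 30) + (30 - 1*5 + 5*√6)) + 160) + 136 = ((((15 + 5) + 30) + (30 - 5 + 5*√6)) + 160) + 136 = (((20 + 30) + (25 + 5*√6)) + 160) + 136 = ((50 + (25 + 5*√6)) + 160) + 136 = ((75 + 5*√6) + 160) + 136 = (235 + 5*√6) + 136 = 371 + 5*√6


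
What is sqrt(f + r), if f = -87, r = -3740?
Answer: I*sqrt(3827) ≈ 61.863*I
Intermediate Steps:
sqrt(f + r) = sqrt(-87 - 3740) = sqrt(-3827) = I*sqrt(3827)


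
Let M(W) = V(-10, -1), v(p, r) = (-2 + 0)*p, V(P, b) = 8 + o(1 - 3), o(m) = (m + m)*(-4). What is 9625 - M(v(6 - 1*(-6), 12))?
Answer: 9601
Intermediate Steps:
o(m) = -8*m (o(m) = (2*m)*(-4) = -8*m)
V(P, b) = 24 (V(P, b) = 8 - 8*(1 - 3) = 8 - 8*(-2) = 8 + 16 = 24)
v(p, r) = -2*p
M(W) = 24
9625 - M(v(6 - 1*(-6), 12)) = 9625 - 1*24 = 9625 - 24 = 9601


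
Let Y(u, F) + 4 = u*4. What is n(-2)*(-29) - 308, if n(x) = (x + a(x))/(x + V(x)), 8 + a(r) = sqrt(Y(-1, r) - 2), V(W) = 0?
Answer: -453 + 29*I*sqrt(10)/2 ≈ -453.0 + 45.853*I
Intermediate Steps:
Y(u, F) = -4 + 4*u (Y(u, F) = -4 + u*4 = -4 + 4*u)
a(r) = -8 + I*sqrt(10) (a(r) = -8 + sqrt((-4 + 4*(-1)) - 2) = -8 + sqrt((-4 - 4) - 2) = -8 + sqrt(-8 - 2) = -8 + sqrt(-10) = -8 + I*sqrt(10))
n(x) = (-8 + x + I*sqrt(10))/x (n(x) = (x + (-8 + I*sqrt(10)))/(x + 0) = (-8 + x + I*sqrt(10))/x)
n(-2)*(-29) - 308 = ((-8 - 2 + I*sqrt(10))/(-2))*(-29) - 308 = -(-10 + I*sqrt(10))/2*(-29) - 308 = (5 - I*sqrt(10)/2)*(-29) - 308 = (-145 + 29*I*sqrt(10)/2) - 308 = -453 + 29*I*sqrt(10)/2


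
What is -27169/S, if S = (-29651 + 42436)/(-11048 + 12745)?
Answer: -46105793/12785 ≈ -3606.2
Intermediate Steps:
S = 12785/1697 ≈ 7.5339
-27169/S = -27169/12785/1697 = -27169*1697/12785 = -46105793/12785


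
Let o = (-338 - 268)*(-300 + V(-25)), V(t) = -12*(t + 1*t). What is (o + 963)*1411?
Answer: -255161007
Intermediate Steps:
V(t) = -24*t (V(t) = -12*(t + t) = -24*t)
o = -181800 (o = (-338 - 268)*(-300 - 24*(-25)) = -606*(-300 + 600) = -606*300 = -181800)
(o + 963)*1411 = (-181800 + 963)*1411 = -180837*1411 = -255161007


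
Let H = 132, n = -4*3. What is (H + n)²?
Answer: 14400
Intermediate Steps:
n = -12
(H + n)² = (132 - 12)² = 120² = 14400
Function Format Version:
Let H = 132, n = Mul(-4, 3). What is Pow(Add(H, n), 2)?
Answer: 14400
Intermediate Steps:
n = -12
Pow(Add(H, n), 2) = Pow(Add(132, -12), 2) = Pow(120, 2) = 14400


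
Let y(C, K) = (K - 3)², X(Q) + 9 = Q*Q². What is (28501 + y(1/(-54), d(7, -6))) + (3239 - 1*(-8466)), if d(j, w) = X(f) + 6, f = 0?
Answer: 40242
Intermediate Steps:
X(Q) = -9 + Q³ (X(Q) = -9 + Q*Q² = -9 + Q³)
d(j, w) = -3 (d(j, w) = (-9 + 0³) + 6 = (-9 + 0) + 6 = -9 + 6 = -3)
y(C, K) = (-3 + K)²
(28501 + y(1/(-54), d(7, -6))) + (3239 - 1*(-8466)) = (28501 + (-3 - 3)²) + (3239 - 1*(-8466)) = (28501 + (-6)²) + (3239 + 8466) = (28501 + 36) + 11705 = 28537 + 11705 = 40242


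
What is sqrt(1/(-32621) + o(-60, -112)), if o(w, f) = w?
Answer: I*sqrt(63847811081)/32621 ≈ 7.746*I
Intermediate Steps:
sqrt(1/(-32621) + o(-60, -112)) = sqrt(1/(-32621) - 60) = sqrt(-1/32621 - 60) = sqrt(-1957261/32621) = I*sqrt(63847811081)/32621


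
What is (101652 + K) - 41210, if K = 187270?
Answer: 247712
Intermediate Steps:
(101652 + K) - 41210 = (101652 + 187270) - 41210 = 288922 - 41210 = 247712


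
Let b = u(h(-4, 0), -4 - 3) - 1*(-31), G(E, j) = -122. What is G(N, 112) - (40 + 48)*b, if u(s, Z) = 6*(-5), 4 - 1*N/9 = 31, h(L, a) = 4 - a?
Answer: -210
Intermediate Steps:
N = -243 (N = 36 - 9*31 = 36 - 279 = -243)
u(s, Z) = -30
b = 1 (b = -30 - 1*(-31) = -30 + 31 = 1)
G(N, 112) - (40 + 48)*b = -122 - (40 + 48) = -122 - 88 = -210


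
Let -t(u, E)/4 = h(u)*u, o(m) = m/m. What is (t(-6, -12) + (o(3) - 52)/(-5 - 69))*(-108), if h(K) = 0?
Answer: -2754/37 ≈ -74.432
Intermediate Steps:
o(m) = 1
t(u, E) = 0 (t(u, E) = -0*u = -4*0 = 0)
(t(-6, -12) + (o(3) - 52)/(-5 - 69))*(-108) = (0 + (1 - 52)/(-5 - 69))*(-108) = (0 - 51/(-74))*(-108) = (0 - 51*(-1/74))*(-108) = (0 + 51/74)*(-108) = (51/74)*(-108) = -2754/37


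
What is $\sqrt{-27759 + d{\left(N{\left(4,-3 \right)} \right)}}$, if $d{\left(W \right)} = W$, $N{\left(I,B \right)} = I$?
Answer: $i \sqrt{27755} \approx 166.6 i$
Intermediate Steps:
$\sqrt{-27759 + d{\left(N{\left(4,-3 \right)} \right)}} = \sqrt{-27759 + 4} = \sqrt{-27755} = i \sqrt{27755}$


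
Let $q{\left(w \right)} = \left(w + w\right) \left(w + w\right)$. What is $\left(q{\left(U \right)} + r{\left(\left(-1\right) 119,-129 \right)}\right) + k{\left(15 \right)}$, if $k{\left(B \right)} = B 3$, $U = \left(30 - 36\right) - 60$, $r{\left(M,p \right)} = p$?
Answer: $17340$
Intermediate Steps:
$U = -66$ ($U = -6 - 60 = -66$)
$q{\left(w \right)} = 4 w^{2}$ ($q{\left(w \right)} = 2 w 2 w = 4 w^{2}$)
$k{\left(B \right)} = 3 B$
$\left(q{\left(U \right)} + r{\left(\left(-1\right) 119,-129 \right)}\right) + k{\left(15 \right)} = \left(4 \left(-66\right)^{2} - 129\right) + 3 \cdot 15 = \left(4 \cdot 4356 - 129\right) + 45 = \left(17424 - 129\right) + 45 = 17295 + 45 = 17340$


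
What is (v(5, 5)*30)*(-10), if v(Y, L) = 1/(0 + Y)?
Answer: -60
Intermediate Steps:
v(Y, L) = 1/Y
(v(5, 5)*30)*(-10) = (30/5)*(-10) = ((⅕)*30)*(-10) = 6*(-10) = -60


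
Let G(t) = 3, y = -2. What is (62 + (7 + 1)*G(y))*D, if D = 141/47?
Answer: 258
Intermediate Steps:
D = 3 (D = 141*(1/47) = 3)
(62 + (7 + 1)*G(y))*D = (62 + (7 + 1)*3)*3 = (62 + 8*3)*3 = (62 + 24)*3 = 86*3 = 258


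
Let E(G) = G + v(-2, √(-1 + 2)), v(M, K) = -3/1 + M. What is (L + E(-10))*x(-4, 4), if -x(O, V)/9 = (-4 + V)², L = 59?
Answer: 0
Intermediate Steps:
x(O, V) = -9*(-4 + V)²
v(M, K) = -3 + M (v(M, K) = -3*1 + M = -3 + M)
E(G) = -5 + G (E(G) = G + (-3 - 2) = G - 5 = -5 + G)
(L + E(-10))*x(-4, 4) = (59 + (-5 - 10))*(-9*(-4 + 4)²) = (59 - 15)*(-9*0²) = 44*(-9*0) = 44*0 = 0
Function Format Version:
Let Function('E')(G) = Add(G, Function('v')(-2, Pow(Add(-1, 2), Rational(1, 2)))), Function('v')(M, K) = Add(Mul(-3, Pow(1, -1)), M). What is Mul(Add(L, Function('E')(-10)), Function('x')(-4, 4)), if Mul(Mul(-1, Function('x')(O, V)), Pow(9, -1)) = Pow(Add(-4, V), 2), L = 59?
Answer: 0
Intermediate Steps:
Function('x')(O, V) = Mul(-9, Pow(Add(-4, V), 2))
Function('v')(M, K) = Add(-3, M) (Function('v')(M, K) = Add(Mul(-3, 1), M) = Add(-3, M))
Function('E')(G) = Add(-5, G) (Function('E')(G) = Add(G, Add(-3, -2)) = Add(G, -5) = Add(-5, G))
Mul(Add(L, Function('E')(-10)), Function('x')(-4, 4)) = Mul(Add(59, Add(-5, -10)), Mul(-9, Pow(Add(-4, 4), 2))) = Mul(Add(59, -15), Mul(-9, Pow(0, 2))) = Mul(44, Mul(-9, 0)) = Mul(44, 0) = 0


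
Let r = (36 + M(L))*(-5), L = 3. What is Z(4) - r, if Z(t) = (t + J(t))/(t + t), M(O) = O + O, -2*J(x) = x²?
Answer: 419/2 ≈ 209.50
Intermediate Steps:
J(x) = -x²/2
M(O) = 2*O
Z(t) = (t - t²/2)/(2*t) (Z(t) = (t - t²/2)/(t + t) = (t - t²/2)/((2*t)) = (t - t²/2)*(1/(2*t)) = (t - t²/2)/(2*t))
r = -210 (r = (36 + 2*3)*(-5) = (36 + 6)*(-5) = 42*(-5) = -210)
Z(4) - r = (½ - ¼*4) - 1*(-210) = (½ - 1) + 210 = -½ + 210 = 419/2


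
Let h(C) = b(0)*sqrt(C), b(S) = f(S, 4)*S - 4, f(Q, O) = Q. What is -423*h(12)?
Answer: 3384*sqrt(3) ≈ 5861.3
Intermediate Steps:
b(S) = -4 + S**2 (b(S) = S*S - 4 = S**2 - 4 = -4 + S**2)
h(C) = -4*sqrt(C) (h(C) = (-4 + 0**2)*sqrt(C) = (-4 + 0)*sqrt(C) = -4*sqrt(C))
-423*h(12) = -(-1692)*sqrt(12) = -(-1692)*2*sqrt(3) = -(-3384)*sqrt(3) = 3384*sqrt(3)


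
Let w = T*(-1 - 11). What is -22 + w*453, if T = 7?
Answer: -38074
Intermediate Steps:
w = -84 (w = 7*(-1 - 11) = 7*(-12) = -84)
-22 + w*453 = -22 - 84*453 = -22 - 38052 = -38074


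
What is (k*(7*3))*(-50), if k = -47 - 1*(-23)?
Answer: 25200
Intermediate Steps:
k = -24 (k = -47 + 23 = -24)
(k*(7*3))*(-50) = -168*3*(-50) = -24*21*(-50) = -504*(-50) = 25200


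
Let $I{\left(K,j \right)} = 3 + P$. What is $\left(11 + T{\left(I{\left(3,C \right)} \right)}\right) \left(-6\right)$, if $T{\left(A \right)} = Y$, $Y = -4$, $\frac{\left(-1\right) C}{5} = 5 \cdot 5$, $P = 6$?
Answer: $-42$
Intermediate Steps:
$C = -125$ ($C = - 5 \cdot 5 \cdot 5 = \left(-5\right) 25 = -125$)
$I{\left(K,j \right)} = 9$ ($I{\left(K,j \right)} = 3 + 6 = 9$)
$T{\left(A \right)} = -4$
$\left(11 + T{\left(I{\left(3,C \right)} \right)}\right) \left(-6\right) = \left(11 - 4\right) \left(-6\right) = 7 \left(-6\right) = -42$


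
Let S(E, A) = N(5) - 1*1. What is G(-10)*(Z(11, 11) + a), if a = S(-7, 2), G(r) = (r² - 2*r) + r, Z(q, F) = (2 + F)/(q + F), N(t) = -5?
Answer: -595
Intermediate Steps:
Z(q, F) = (2 + F)/(F + q)
G(r) = r² - r
S(E, A) = -6 (S(E, A) = -5 - 1*1 = -5 - 1 = -6)
a = -6
G(-10)*(Z(11, 11) + a) = (-10*(-1 - 10))*((2 + 11)/(11 + 11) - 6) = (-10*(-11))*(13/22 - 6) = 110*((1/22)*13 - 6) = 110*(13/22 - 6) = 110*(-119/22) = -595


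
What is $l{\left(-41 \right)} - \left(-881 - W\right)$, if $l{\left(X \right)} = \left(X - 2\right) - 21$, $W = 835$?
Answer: $1652$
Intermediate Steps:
$l{\left(X \right)} = -23 + X$ ($l{\left(X \right)} = \left(-2 + X\right) - 21 = -23 + X$)
$l{\left(-41 \right)} - \left(-881 - W\right) = \left(-23 - 41\right) - \left(-881 - 835\right) = -64 - \left(-881 - 835\right) = -64 - -1716 = -64 + 1716 = 1652$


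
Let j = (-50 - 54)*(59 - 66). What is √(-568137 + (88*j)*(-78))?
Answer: I*√5565129 ≈ 2359.1*I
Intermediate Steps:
j = 728 (j = -104*(-7) = 728)
√(-568137 + (88*j)*(-78)) = √(-568137 + (88*728)*(-78)) = √(-568137 + 64064*(-78)) = √(-568137 - 4996992) = √(-5565129) = I*√5565129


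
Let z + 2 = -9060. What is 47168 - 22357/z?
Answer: 427458773/9062 ≈ 47170.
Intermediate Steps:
z = -9062 (z = -2 - 9060 = -9062)
47168 - 22357/z = 47168 - 22357/(-9062) = 47168 - 22357*(-1)/9062 = 47168 - 1*(-22357/9062) = 47168 + 22357/9062 = 427458773/9062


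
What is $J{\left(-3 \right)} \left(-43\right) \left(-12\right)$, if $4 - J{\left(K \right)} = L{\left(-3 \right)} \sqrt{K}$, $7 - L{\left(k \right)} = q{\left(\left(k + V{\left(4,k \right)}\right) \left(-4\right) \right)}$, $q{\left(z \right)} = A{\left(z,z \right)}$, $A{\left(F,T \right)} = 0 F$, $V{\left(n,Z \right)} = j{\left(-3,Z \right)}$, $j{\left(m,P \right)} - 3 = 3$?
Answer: $2064 - 3612 i \sqrt{3} \approx 2064.0 - 6256.2 i$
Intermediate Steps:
$j{\left(m,P \right)} = 6$ ($j{\left(m,P \right)} = 3 + 3 = 6$)
$V{\left(n,Z \right)} = 6$
$A{\left(F,T \right)} = 0$
$q{\left(z \right)} = 0$
$L{\left(k \right)} = 7$ ($L{\left(k \right)} = 7 - 0 = 7 + 0 = 7$)
$J{\left(K \right)} = 4 - 7 \sqrt{K}$
$J{\left(-3 \right)} \left(-43\right) \left(-12\right) = \left(4 - 7 \sqrt{-3}\right) \left(-43\right) \left(-12\right) = \left(4 - 7 i \sqrt{3}\right) \left(-43\right) \left(-12\right) = \left(-172 + 301 i \sqrt{3}\right) \left(-12\right) = 2064 - 3612 i \sqrt{3}$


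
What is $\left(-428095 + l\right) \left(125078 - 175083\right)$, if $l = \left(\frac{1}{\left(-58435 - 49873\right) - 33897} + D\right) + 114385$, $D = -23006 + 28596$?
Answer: $\frac{438205862214601}{28441} \approx 1.5408 \cdot 10^{10}$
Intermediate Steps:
$D = 5590$
$l = \frac{17061044874}{142205}$ ($l = \left(\frac{1}{\left(-58435 - 49873\right) - 33897} + 5590\right) + 114385 = \left(\frac{1}{-108308 - 33897} + 5590\right) + 114385 = \left(\frac{1}{-142205} + 5590\right) + 114385 = \left(- \frac{1}{142205} + 5590\right) + 114385 = \frac{794925949}{142205} + 114385 = \frac{17061044874}{142205} \approx 1.1998 \cdot 10^{5}$)
$\left(-428095 + l\right) \left(125078 - 175083\right) = \left(-428095 + \frac{17061044874}{142205}\right) \left(125078 - 175083\right) = \left(- \frac{43816204601}{142205}\right) \left(-50005\right) = \frac{438205862214601}{28441}$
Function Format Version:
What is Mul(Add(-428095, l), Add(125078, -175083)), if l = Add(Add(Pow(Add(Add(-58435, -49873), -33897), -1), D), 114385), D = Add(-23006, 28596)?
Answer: Rational(438205862214601, 28441) ≈ 1.5408e+10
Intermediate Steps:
D = 5590
l = Rational(17061044874, 142205) (l = Add(Add(Pow(Add(Add(-58435, -49873), -33897), -1), 5590), 114385) = Add(Add(Pow(Add(-108308, -33897), -1), 5590), 114385) = Add(Add(Pow(-142205, -1), 5590), 114385) = Add(Add(Rational(-1, 142205), 5590), 114385) = Add(Rational(794925949, 142205), 114385) = Rational(17061044874, 142205) ≈ 1.1998e+5)
Mul(Add(-428095, l), Add(125078, -175083)) = Mul(Add(-428095, Rational(17061044874, 142205)), Add(125078, -175083)) = Mul(Rational(-43816204601, 142205), -50005) = Rational(438205862214601, 28441)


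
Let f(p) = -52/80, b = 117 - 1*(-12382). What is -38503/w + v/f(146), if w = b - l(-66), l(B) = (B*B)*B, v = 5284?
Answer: -31703972139/3899935 ≈ -8129.4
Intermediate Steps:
l(B) = B³ (l(B) = B²*B = B³)
b = 12499 (b = 117 + 12382 = 12499)
f(p) = -13/20 (f(p) = -52*1/80 = -13/20)
w = 299995 (w = 12499 - 1*(-66)³ = 12499 - 1*(-287496) = 12499 + 287496 = 299995)
-38503/w + v/f(146) = -38503/299995 + 5284/(-13/20) = -38503*1/299995 + 5284*(-20/13) = -38503/299995 - 105680/13 = -31703972139/3899935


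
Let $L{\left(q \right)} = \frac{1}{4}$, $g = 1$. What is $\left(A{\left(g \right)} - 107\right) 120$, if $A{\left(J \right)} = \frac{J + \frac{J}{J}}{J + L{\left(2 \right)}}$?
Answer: $-12648$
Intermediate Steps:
$L{\left(q \right)} = \frac{1}{4}$
$A{\left(J \right)} = \frac{1 + J}{\frac{1}{4} + J}$ ($A{\left(J \right)} = \frac{J + \frac{J}{J}}{J + \frac{1}{4}} = \frac{J + 1}{\frac{1}{4} + J} = \frac{1 + J}{\frac{1}{4} + J}$)
$\left(A{\left(g \right)} - 107\right) 120 = \left(\frac{4 \left(1 + 1\right)}{1 + 4 \cdot 1} - 107\right) 120 = \left(4 \frac{1}{1 + 4} \cdot 2 - 107\right) 120 = \left(4 \cdot \frac{1}{5} \cdot 2 - 107\right) 120 = \left(\frac{8}{5} - 107\right) 120 = \left(- \frac{527}{5}\right) 120 = -12648$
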